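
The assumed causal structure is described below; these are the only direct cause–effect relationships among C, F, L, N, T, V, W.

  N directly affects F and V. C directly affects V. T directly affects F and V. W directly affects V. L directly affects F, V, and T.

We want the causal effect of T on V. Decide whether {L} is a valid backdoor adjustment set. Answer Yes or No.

Yes

Backdoor paths from T to V (paths whose first edge points into T):
  P1: T <- L -> V
  P2: T <- L -> F <- N -> V
Condition 1 (no descendant of T in the set): holds — descendants of T are {F, V}; none are in {L}.
Condition 2 (every backdoor path blocked by {L}):
  P1: blocked at fork node L ∈ conditioning set.
  P2: blocked at fork node L ∈ conditioning set.
{L} satisfies the backdoor criterion.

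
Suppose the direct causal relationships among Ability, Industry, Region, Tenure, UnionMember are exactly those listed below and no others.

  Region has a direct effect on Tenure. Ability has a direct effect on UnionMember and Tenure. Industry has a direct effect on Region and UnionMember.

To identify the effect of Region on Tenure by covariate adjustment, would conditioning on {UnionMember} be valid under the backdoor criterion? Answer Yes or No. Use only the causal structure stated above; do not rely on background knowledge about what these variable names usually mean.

No

Backdoor paths from Region to Tenure (paths whose first edge points into Region):
  P1: Region <- Industry -> UnionMember <- Ability -> Tenure
Condition 1 (no descendant of Region in the set): holds — descendants of Region are {Tenure}; none are in {UnionMember}.
Condition 2 (every backdoor path blocked by {UnionMember}):
  P1: open — collider(s) UnionMember are conditioned on (or have a conditioned descendant) and no non-collider on the path is in the set.
{UnionMember} does not satisfy the backdoor criterion.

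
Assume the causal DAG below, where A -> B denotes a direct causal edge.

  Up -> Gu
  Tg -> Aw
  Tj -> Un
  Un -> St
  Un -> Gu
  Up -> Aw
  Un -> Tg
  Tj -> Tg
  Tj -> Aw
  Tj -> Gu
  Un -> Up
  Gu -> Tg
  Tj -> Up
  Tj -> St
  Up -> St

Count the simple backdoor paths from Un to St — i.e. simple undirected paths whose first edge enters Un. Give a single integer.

A backdoor path from Un to St is any simple undirected path whose first edge points into Un (i.e. leaves Un via a parent).
Parents of Un: {Tj}.
Enumerating:
  P1: Un <- Tj -> Up -> St
  P2: Un <- Tj -> Gu <- Up -> St
  P3: Un <- Tj -> Gu -> Tg -> Aw <- Up -> St
  P4: Un <- Tj -> Tg <- Gu <- Up -> St
  P5: Un <- Tj -> Tg -> Aw <- Up -> St
  P6: Un <- Tj -> St
  P7: Un <- Tj -> Aw <- Up -> St
  P8: Un <- Tj -> Aw <- Tg <- Gu <- Up -> St
That exhausts the simple backdoor paths. Count: 8.

8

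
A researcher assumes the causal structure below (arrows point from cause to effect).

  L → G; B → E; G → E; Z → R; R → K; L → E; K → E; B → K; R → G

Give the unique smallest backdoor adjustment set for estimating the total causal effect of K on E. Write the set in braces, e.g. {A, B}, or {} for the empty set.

{B, R}

Variables eligible for adjustment (non-descendants of K, excluding K and E): {B, G, L, R, Z}.
Backdoor paths from K to E:
  P1: K <- B -> E
  P2: K <- R -> G <- L -> E
  P3: K <- R -> G -> E
The empty set is not sufficient: P1 (K <- B -> E) has no collider blocking it and no conditioned non-collider, so it is open.
Try {B, R}:
  P1: blocked at fork node B ∈ conditioning set.
  P2: blocked at fork node R ∈ conditioning set.
  P3: blocked at fork node R ∈ conditioning set.
{B, R} contains no descendant of K and blocks every backdoor path.
Every element of {B, R} is needed (dropping B leaves P1 open; dropping R leaves P3 open), so no proper subset is valid.
Among all size-2 subsets of the eligible variables, only {B, R} blocks every backdoor path, so it is the unique smallest valid adjustment set.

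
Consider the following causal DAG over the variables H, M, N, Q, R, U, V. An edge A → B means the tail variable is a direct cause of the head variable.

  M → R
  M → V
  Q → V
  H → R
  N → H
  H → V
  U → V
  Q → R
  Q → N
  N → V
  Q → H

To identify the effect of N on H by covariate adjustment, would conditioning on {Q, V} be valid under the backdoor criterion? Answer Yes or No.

Backdoor paths from N to H (paths whose first edge points into N):
  P1: N <- Q -> H
  P2: N <- Q -> V <- H
  P3: N <- Q -> V <- M -> R <- H
  P4: N <- Q -> R <- H
  P5: N <- Q -> R <- M -> V <- H
Condition 1 (no descendant of N in the set): FAILS — V is a descendant of N.
Condition 2 (every backdoor path blocked by {Q, V}):
  P1: blocked at fork node Q ∈ conditioning set.
  P2: blocked at fork node Q ∈ conditioning set.
  P3: blocked at fork node Q ∈ conditioning set.
  P4: blocked at fork node Q ∈ conditioning set.
  P5: blocked at fork node Q ∈ conditioning set.
{Q, V} does not satisfy the backdoor criterion.

No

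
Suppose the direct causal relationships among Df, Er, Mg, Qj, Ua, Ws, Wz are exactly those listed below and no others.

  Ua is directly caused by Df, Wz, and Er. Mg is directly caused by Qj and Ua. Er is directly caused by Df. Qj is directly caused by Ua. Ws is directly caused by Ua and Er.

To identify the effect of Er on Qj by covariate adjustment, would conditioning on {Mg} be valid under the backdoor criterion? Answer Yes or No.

Backdoor paths from Er to Qj (paths whose first edge points into Er):
  P1: Er <- Df -> Ua -> Qj
  P2: Er <- Df -> Ua -> Mg <- Qj
Condition 1 (no descendant of Er in the set): FAILS — Mg is a descendant of Er.
Condition 2 (every backdoor path blocked by {Mg}):
  P1: open — no interior node is in the conditioning set.
  P2: open — collider(s) Mg are conditioned on (or have a conditioned descendant) and no non-collider on the path is in the set.
{Mg} does not satisfy the backdoor criterion.

No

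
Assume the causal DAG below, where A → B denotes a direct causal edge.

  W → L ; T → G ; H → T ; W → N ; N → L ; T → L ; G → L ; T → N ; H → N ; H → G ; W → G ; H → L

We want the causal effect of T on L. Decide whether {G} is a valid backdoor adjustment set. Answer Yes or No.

No

Backdoor paths from T to L (paths whose first edge points into T):
  P1: T <- H -> G <- W -> N -> L
  P2: T <- H -> G <- W -> L
  P3: T <- H -> G -> L
  P4: T <- H -> N <- W -> G -> L
  P5: T <- H -> N <- W -> L
  P6: T <- H -> N -> L
  P7: T <- H -> L
Condition 1 (no descendant of T in the set): FAILS — G is a descendant of T.
Condition 2 (every backdoor path blocked by {G}):
  P1: open — collider(s) G are conditioned on (or have a conditioned descendant) and no non-collider on the path is in the set.
  P2: open — collider(s) G are conditioned on (or have a conditioned descendant) and no non-collider on the path is in the set.
  P3: blocked at chain node G ∈ conditioning set.
  P4: blocked at collider N (neither it nor any descendant is in the conditioning set).
  P5: blocked at collider N (neither it nor any descendant is in the conditioning set).
  P6: open — no interior node is in the conditioning set.
  P7: open — no interior node is in the conditioning set.
{G} does not satisfy the backdoor criterion.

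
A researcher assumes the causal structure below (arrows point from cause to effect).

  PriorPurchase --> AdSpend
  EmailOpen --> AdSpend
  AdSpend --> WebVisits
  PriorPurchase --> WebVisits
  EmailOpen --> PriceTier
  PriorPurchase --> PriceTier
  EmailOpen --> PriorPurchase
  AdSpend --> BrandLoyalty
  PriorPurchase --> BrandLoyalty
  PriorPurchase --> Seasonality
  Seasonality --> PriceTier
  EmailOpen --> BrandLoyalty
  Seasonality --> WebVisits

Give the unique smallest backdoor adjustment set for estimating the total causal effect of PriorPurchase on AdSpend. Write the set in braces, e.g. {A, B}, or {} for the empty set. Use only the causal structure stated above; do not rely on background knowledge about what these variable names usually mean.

Variables eligible for adjustment (non-descendants of PriorPurchase, excluding PriorPurchase and AdSpend): {EmailOpen}.
Backdoor paths from PriorPurchase to AdSpend:
  P1: PriorPurchase <- EmailOpen -> PriceTier <- Seasonality -> WebVisits <- AdSpend
  P2: PriorPurchase <- EmailOpen -> AdSpend
  P3: PriorPurchase <- EmailOpen -> BrandLoyalty <- AdSpend
The empty set is not sufficient: P2 (PriorPurchase <- EmailOpen -> AdSpend) has no collider blocking it and no conditioned non-collider, so it is open.
Try {EmailOpen}:
  P1: blocked at fork node EmailOpen ∈ conditioning set.
  P2: blocked at fork node EmailOpen ∈ conditioning set.
  P3: blocked at fork node EmailOpen ∈ conditioning set.
{EmailOpen} contains no descendant of PriorPurchase and blocks every backdoor path.
{EmailOpen} is the unique smallest valid adjustment set.

{EmailOpen}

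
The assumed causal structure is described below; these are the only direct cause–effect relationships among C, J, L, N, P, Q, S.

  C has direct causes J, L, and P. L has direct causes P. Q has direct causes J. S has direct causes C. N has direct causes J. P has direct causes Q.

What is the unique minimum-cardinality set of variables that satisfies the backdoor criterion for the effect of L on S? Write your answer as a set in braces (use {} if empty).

{P}

Variables eligible for adjustment (non-descendants of L, excluding L and S): {J, N, P, Q}.
Backdoor paths from L to S:
  P1: L <- P <- Q <- J -> C -> S
  P2: L <- P -> C -> S
The empty set is not sufficient: P1 (L <- P <- Q <- J -> C -> S) has no collider blocking it and no conditioned non-collider, so it is open.
Try {P}:
  P1: blocked at chain node P ∈ conditioning set.
  P2: blocked at fork node P ∈ conditioning set.
{P} contains no descendant of L and blocks every backdoor path.
No other singleton works — e.g. {J} leaves P2 open — so {P} is the unique smallest valid adjustment set.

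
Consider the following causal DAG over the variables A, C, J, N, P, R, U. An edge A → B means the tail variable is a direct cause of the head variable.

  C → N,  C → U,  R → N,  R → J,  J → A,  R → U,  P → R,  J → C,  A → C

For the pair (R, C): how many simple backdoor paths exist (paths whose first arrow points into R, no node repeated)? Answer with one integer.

A backdoor path from R to C is any simple undirected path whose first edge points into R (i.e. leaves R via a parent).
Parents of R: {P}.
No simple path from any parent of R reaches C without revisiting R, so there are no backdoor paths.

0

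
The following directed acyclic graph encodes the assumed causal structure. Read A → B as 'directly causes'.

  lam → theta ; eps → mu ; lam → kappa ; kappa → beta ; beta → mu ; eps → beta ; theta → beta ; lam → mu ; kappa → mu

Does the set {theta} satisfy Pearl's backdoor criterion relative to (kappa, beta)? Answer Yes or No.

Backdoor paths from kappa to beta (paths whose first edge points into kappa):
  P1: kappa <- lam -> theta -> beta
  P2: kappa <- lam -> mu <- eps -> beta
  P3: kappa <- lam -> mu <- beta
Condition 1 (no descendant of kappa in the set): holds — descendants of kappa are {beta, mu}; none are in {theta}.
Condition 2 (every backdoor path blocked by {theta}):
  P1: blocked at chain node theta ∈ conditioning set.
  P2: blocked at collider mu (neither it nor any descendant is in the conditioning set).
  P3: blocked at collider mu (neither it nor any descendant is in the conditioning set).
{theta} satisfies the backdoor criterion.

Yes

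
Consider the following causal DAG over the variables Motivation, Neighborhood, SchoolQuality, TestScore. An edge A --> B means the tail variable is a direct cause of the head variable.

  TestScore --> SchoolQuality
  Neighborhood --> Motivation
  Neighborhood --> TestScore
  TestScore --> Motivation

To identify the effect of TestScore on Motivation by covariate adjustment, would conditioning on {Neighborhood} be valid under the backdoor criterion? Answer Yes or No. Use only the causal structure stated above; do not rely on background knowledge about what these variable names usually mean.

Backdoor paths from TestScore to Motivation (paths whose first edge points into TestScore):
  P1: TestScore <- Neighborhood -> Motivation
Condition 1 (no descendant of TestScore in the set): holds — descendants of TestScore are {Motivation, SchoolQuality}; none are in {Neighborhood}.
Condition 2 (every backdoor path blocked by {Neighborhood}):
  P1: blocked at fork node Neighborhood ∈ conditioning set.
{Neighborhood} satisfies the backdoor criterion.

Yes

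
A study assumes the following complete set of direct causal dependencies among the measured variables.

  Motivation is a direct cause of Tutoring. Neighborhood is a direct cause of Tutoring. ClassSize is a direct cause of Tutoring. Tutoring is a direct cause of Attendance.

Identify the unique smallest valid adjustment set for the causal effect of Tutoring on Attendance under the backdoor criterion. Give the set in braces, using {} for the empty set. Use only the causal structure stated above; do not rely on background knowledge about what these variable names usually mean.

{}

Variables eligible for adjustment (non-descendants of Tutoring, excluding Tutoring and Attendance): {ClassSize, Motivation, Neighborhood}.
Backdoor paths from Tutoring to Attendance:
  (none)
With no backdoor paths the empty set already satisfies the criterion, and it is trivially minimal.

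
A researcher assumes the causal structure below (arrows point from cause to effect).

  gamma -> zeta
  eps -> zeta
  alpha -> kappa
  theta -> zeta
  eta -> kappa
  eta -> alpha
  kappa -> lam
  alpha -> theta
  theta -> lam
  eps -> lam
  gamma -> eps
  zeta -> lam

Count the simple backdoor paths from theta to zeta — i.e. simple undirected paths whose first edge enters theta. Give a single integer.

A backdoor path from theta to zeta is any simple undirected path whose first edge points into theta (i.e. leaves theta via a parent).
Parents of theta: {alpha}.
Enumerating:
  P1: theta <- alpha <- eta -> kappa -> lam <- eps <- gamma -> zeta
  P2: theta <- alpha <- eta -> kappa -> lam <- eps -> zeta
  P3: theta <- alpha <- eta -> kappa -> lam <- zeta
  P4: theta <- alpha -> kappa -> lam <- eps <- gamma -> zeta
  P5: theta <- alpha -> kappa -> lam <- eps -> zeta
  P6: theta <- alpha -> kappa -> lam <- zeta
That exhausts the simple backdoor paths. Count: 6.

6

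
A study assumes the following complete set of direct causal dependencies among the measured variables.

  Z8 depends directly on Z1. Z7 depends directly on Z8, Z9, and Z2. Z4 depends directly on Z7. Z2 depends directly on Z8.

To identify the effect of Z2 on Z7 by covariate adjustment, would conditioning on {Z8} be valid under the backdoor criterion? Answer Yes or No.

Yes

Backdoor paths from Z2 to Z7 (paths whose first edge points into Z2):
  P1: Z2 <- Z8 -> Z7
Condition 1 (no descendant of Z2 in the set): holds — descendants of Z2 are {Z4, Z7}; none are in {Z8}.
Condition 2 (every backdoor path blocked by {Z8}):
  P1: blocked at fork node Z8 ∈ conditioning set.
{Z8} satisfies the backdoor criterion.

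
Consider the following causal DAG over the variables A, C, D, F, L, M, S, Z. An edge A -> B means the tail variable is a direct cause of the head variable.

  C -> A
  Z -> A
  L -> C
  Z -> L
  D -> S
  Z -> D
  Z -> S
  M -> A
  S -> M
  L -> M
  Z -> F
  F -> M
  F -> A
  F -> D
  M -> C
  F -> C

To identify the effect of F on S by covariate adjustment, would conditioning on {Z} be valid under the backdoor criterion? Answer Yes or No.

Yes

Backdoor paths from F to S (paths whose first edge points into F):
  P1: F <- Z -> L -> M <- S
  P2: F <- Z -> L -> C <- M <- S
  P3: F <- Z -> L -> C -> A <- M <- S
  P4: F <- Z -> D -> S
  P5: F <- Z -> S
  P6: F <- Z -> A <- M <- S
  P7: F <- Z -> A <- C <- L -> M <- S
  P8: F <- Z -> A <- C <- M <- S
Condition 1 (no descendant of F in the set): holds — descendants of F are {A, C, D, M, S}; none are in {Z}.
Condition 2 (every backdoor path blocked by {Z}):
  P1: blocked at fork node Z ∈ conditioning set.
  P2: blocked at fork node Z ∈ conditioning set.
  P3: blocked at fork node Z ∈ conditioning set.
  P4: blocked at fork node Z ∈ conditioning set.
  P5: blocked at fork node Z ∈ conditioning set.
  P6: blocked at fork node Z ∈ conditioning set.
  P7: blocked at fork node Z ∈ conditioning set.
  P8: blocked at fork node Z ∈ conditioning set.
{Z} satisfies the backdoor criterion.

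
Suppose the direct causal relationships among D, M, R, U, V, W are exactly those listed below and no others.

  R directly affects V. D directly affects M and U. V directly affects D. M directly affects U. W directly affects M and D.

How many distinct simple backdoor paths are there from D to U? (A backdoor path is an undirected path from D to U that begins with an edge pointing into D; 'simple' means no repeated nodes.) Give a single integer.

A backdoor path from D to U is any simple undirected path whose first edge points into D (i.e. leaves D via a parent).
Parents of D: {V, W}.
Enumerating:
  P1: D <- W -> M -> U
That exhausts the simple backdoor paths. Count: 1.

1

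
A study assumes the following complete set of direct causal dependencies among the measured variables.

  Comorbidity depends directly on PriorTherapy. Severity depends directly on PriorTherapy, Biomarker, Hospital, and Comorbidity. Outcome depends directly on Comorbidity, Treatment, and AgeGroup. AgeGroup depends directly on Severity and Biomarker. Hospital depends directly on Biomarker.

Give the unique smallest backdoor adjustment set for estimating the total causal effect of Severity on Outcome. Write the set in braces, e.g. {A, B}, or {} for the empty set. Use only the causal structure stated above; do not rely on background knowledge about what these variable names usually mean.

Variables eligible for adjustment (non-descendants of Severity, excluding Severity and Outcome): {Biomarker, Comorbidity, Hospital, PriorTherapy, Treatment}.
Backdoor paths from Severity to Outcome:
  P1: Severity <- Biomarker -> AgeGroup -> Outcome
  P2: Severity <- PriorTherapy -> Comorbidity -> Outcome
  P3: Severity <- Comorbidity -> Outcome
  P4: Severity <- Hospital <- Biomarker -> AgeGroup -> Outcome
The empty set is not sufficient: P1 (Severity <- Biomarker -> AgeGroup -> Outcome) has no collider blocking it and no conditioned non-collider, so it is open.
Try {Biomarker, Comorbidity}:
  P1: blocked at fork node Biomarker ∈ conditioning set.
  P2: blocked at chain node Comorbidity ∈ conditioning set.
  P3: blocked at fork node Comorbidity ∈ conditioning set.
  P4: blocked at fork node Biomarker ∈ conditioning set.
{Biomarker, Comorbidity} contains no descendant of Severity and blocks every backdoor path.
Every element of {Biomarker, Comorbidity} is needed (dropping Biomarker leaves P1 open; dropping Comorbidity leaves P2 open), so no proper subset is valid.
Among all size-2 subsets of the eligible variables, only {Biomarker, Comorbidity} blocks every backdoor path, so it is the unique smallest valid adjustment set.

{Biomarker, Comorbidity}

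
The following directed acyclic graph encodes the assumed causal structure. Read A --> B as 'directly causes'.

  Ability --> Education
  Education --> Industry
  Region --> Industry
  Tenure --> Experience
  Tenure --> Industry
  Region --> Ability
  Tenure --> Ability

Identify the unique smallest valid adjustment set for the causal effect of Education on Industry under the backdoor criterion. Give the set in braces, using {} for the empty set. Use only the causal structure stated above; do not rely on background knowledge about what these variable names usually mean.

{Ability}

Variables eligible for adjustment (non-descendants of Education, excluding Education and Industry): {Ability, Experience, Region, Tenure}.
Backdoor paths from Education to Industry:
  P1: Education <- Ability <- Tenure -> Industry
  P2: Education <- Ability <- Region -> Industry
The empty set is not sufficient: P1 (Education <- Ability <- Tenure -> Industry) has no collider blocking it and no conditioned non-collider, so it is open.
Try {Ability}:
  P1: blocked at chain node Ability ∈ conditioning set.
  P2: blocked at chain node Ability ∈ conditioning set.
{Ability} contains no descendant of Education and blocks every backdoor path.
No other singleton works — e.g. {Tenure} leaves P2 open — so {Ability} is the unique smallest valid adjustment set.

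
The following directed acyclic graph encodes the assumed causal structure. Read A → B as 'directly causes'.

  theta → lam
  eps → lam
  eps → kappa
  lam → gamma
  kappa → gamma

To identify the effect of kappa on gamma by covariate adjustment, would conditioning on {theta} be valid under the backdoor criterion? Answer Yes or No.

No

Backdoor paths from kappa to gamma (paths whose first edge points into kappa):
  P1: kappa <- eps -> lam -> gamma
Condition 1 (no descendant of kappa in the set): holds — descendants of kappa are {gamma}; none are in {theta}.
Condition 2 (every backdoor path blocked by {theta}):
  P1: open — no interior node is in the conditioning set.
{theta} does not satisfy the backdoor criterion.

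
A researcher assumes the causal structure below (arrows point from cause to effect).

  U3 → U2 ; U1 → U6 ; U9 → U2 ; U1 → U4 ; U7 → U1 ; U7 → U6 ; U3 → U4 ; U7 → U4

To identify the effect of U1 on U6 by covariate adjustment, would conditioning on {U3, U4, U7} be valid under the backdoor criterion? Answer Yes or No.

Backdoor paths from U1 to U6 (paths whose first edge points into U1):
  P1: U1 <- U7 -> U6
Condition 1 (no descendant of U1 in the set): FAILS — U4 is a descendant of U1.
Condition 2 (every backdoor path blocked by {U3, U4, U7}):
  P1: blocked at fork node U7 ∈ conditioning set.
{U3, U4, U7} does not satisfy the backdoor criterion.

No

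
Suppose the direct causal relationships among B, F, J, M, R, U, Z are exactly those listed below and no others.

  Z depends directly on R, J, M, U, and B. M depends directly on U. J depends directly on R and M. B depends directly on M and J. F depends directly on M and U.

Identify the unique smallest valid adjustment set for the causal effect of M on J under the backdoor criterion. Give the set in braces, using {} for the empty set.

{}

Variables eligible for adjustment (non-descendants of M, excluding M and J): {R, U}.
Backdoor paths from M to J:
  P1: M <- U -> Z <- R -> J
  P2: M <- U -> Z <- J
  P3: M <- U -> Z <- B <- J
Each backdoor path contains an unconditioned collider, so every path is already blocked with the empty conditioning set:
  P1: blocked at collider Z (neither it nor any descendant is in the conditioning set).
  P2: blocked at collider Z (neither it nor any descendant is in the conditioning set).
  P3: blocked at collider Z (neither it nor any descendant is in the conditioning set).
The empty set is therefore the unique smallest valid set.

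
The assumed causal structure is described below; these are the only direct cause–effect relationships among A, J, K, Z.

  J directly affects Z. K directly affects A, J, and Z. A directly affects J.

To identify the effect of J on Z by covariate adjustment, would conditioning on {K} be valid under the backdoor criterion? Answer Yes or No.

Backdoor paths from J to Z (paths whose first edge points into J):
  P1: J <- K -> Z
  P2: J <- A <- K -> Z
Condition 1 (no descendant of J in the set): holds — descendants of J are {Z}; none are in {K}.
Condition 2 (every backdoor path blocked by {K}):
  P1: blocked at fork node K ∈ conditioning set.
  P2: blocked at fork node K ∈ conditioning set.
{K} satisfies the backdoor criterion.

Yes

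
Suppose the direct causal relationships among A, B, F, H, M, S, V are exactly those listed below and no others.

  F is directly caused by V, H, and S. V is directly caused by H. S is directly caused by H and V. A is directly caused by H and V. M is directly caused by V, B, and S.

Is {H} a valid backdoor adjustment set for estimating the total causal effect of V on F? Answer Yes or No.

Backdoor paths from V to F (paths whose first edge points into V):
  P1: V <- H -> S -> F
  P2: V <- H -> F
Condition 1 (no descendant of V in the set): holds — descendants of V are {A, F, M, S}; none are in {H}.
Condition 2 (every backdoor path blocked by {H}):
  P1: blocked at fork node H ∈ conditioning set.
  P2: blocked at fork node H ∈ conditioning set.
{H} satisfies the backdoor criterion.

Yes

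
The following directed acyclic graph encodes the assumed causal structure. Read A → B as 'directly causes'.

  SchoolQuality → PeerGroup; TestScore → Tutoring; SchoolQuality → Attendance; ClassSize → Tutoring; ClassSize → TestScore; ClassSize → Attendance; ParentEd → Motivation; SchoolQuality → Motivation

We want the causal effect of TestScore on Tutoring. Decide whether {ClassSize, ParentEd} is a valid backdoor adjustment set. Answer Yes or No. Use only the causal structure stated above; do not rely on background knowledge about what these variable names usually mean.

Backdoor paths from TestScore to Tutoring (paths whose first edge points into TestScore):
  P1: TestScore <- ClassSize -> Tutoring
Condition 1 (no descendant of TestScore in the set): holds — descendants of TestScore are {Tutoring}; none are in {ClassSize, ParentEd}.
Condition 2 (every backdoor path blocked by {ClassSize, ParentEd}):
  P1: blocked at fork node ClassSize ∈ conditioning set.
{ClassSize, ParentEd} satisfies the backdoor criterion.

Yes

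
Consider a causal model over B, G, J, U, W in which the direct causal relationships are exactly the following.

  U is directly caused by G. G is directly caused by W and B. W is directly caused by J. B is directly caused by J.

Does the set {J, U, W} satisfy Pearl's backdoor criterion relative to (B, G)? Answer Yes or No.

Backdoor paths from B to G (paths whose first edge points into B):
  P1: B <- J -> W -> G
Condition 1 (no descendant of B in the set): FAILS — U is a descendant of B.
Condition 2 (every backdoor path blocked by {J, U, W}):
  P1: blocked at fork node J ∈ conditioning set.
{J, U, W} does not satisfy the backdoor criterion.

No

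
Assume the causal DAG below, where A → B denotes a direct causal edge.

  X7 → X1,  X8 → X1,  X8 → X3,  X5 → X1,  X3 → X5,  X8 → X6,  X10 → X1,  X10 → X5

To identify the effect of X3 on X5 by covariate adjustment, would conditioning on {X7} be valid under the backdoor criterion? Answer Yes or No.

Backdoor paths from X3 to X5 (paths whose first edge points into X3):
  P1: X3 <- X8 -> X1 <- X10 -> X5
  P2: X3 <- X8 -> X1 <- X5
Condition 1 (no descendant of X3 in the set): holds — descendants of X3 are {X1, X5}; none are in {X7}.
Condition 2 (every backdoor path blocked by {X7}):
  P1: blocked at collider X1 (neither it nor any descendant is in the conditioning set).
  P2: blocked at collider X1 (neither it nor any descendant is in the conditioning set).
{X7} satisfies the backdoor criterion.

Yes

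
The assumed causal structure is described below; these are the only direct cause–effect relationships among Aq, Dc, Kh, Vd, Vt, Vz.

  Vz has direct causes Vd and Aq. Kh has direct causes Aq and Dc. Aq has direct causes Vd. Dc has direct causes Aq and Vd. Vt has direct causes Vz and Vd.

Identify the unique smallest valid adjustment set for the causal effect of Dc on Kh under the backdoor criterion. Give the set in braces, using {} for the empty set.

{Aq}

Variables eligible for adjustment (non-descendants of Dc, excluding Dc and Kh): {Aq, Vd, Vt, Vz}.
Backdoor paths from Dc to Kh:
  P1: Dc <- Vd -> Aq -> Kh
  P2: Dc <- Vd -> Vz <- Aq -> Kh
  P3: Dc <- Vd -> Vt <- Vz <- Aq -> Kh
  P4: Dc <- Aq -> Kh
The empty set is not sufficient: P1 (Dc <- Vd -> Aq -> Kh) has no collider blocking it and no conditioned non-collider, so it is open.
Try {Aq}:
  P1: blocked at chain node Aq ∈ conditioning set.
  P2: blocked at collider Vz (neither it nor any descendant is in the conditioning set).
  P3: blocked at collider Vt (neither it nor any descendant is in the conditioning set).
  P4: blocked at fork node Aq ∈ conditioning set.
{Aq} contains no descendant of Dc and blocks every backdoor path.
No other singleton works — e.g. {Vd} leaves P4 open — so {Aq} is the unique smallest valid adjustment set.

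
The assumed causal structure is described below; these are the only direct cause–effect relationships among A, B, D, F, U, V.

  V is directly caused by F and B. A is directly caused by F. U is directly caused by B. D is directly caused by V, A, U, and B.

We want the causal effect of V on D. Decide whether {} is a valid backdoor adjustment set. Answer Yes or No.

No

Backdoor paths from V to D (paths whose first edge points into V):
  P1: V <- F -> A -> D
  P2: V <- B -> U -> D
  P3: V <- B -> D
Condition 1 (no descendant of V in the set): holds — descendants of V are {D}; none are in {}.
Condition 2 (every backdoor path blocked by {}):
  P1: open — no interior node is in the conditioning set.
  P2: open — no interior node is in the conditioning set.
  P3: open — no interior node is in the conditioning set.
{} does not satisfy the backdoor criterion.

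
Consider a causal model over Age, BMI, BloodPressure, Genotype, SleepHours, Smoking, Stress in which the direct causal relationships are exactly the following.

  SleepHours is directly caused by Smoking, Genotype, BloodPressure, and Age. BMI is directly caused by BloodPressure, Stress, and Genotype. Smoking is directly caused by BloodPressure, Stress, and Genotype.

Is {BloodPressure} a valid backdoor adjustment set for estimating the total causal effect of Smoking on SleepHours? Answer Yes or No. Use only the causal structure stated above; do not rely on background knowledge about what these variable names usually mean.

No

Backdoor paths from Smoking to SleepHours (paths whose first edge points into Smoking):
  P1: Smoking <- Genotype -> BMI <- BloodPressure -> SleepHours
  P2: Smoking <- Genotype -> SleepHours
  P3: Smoking <- BloodPressure -> BMI <- Genotype -> SleepHours
  P4: Smoking <- BloodPressure -> SleepHours
  P5: Smoking <- Stress -> BMI <- Genotype -> SleepHours
  P6: Smoking <- Stress -> BMI <- BloodPressure -> SleepHours
Condition 1 (no descendant of Smoking in the set): holds — descendants of Smoking are {SleepHours}; none are in {BloodPressure}.
Condition 2 (every backdoor path blocked by {BloodPressure}):
  P1: blocked at collider BMI (neither it nor any descendant is in the conditioning set).
  P2: open — no interior node is in the conditioning set.
  P3: blocked at fork node BloodPressure ∈ conditioning set.
  P4: blocked at fork node BloodPressure ∈ conditioning set.
  P5: blocked at collider BMI (neither it nor any descendant is in the conditioning set).
  P6: blocked at collider BMI (neither it nor any descendant is in the conditioning set).
{BloodPressure} does not satisfy the backdoor criterion.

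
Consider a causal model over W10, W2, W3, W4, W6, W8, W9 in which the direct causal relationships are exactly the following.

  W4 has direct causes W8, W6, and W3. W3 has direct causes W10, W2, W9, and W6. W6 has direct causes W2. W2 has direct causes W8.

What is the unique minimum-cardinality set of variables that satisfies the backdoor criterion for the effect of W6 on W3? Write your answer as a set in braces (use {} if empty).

{W2}

Variables eligible for adjustment (non-descendants of W6, excluding W6 and W3): {W10, W2, W8, W9}.
Backdoor paths from W6 to W3:
  P1: W6 <- W2 <- W8 -> W4 <- W3
  P2: W6 <- W2 -> W3
The empty set is not sufficient: P2 (W6 <- W2 -> W3) has no collider blocking it and no conditioned non-collider, so it is open.
Try {W2}:
  P1: blocked at chain node W2 ∈ conditioning set.
  P2: blocked at fork node W2 ∈ conditioning set.
{W2} contains no descendant of W6 and blocks every backdoor path.
No other singleton works — e.g. {W8} leaves P2 open — so {W2} is the unique smallest valid adjustment set.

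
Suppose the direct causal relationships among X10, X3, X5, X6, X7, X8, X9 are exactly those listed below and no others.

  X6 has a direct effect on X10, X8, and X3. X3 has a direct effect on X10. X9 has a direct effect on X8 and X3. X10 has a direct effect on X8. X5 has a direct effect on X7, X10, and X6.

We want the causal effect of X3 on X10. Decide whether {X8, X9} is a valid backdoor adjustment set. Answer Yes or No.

No

Backdoor paths from X3 to X10 (paths whose first edge points into X3):
  P1: X3 <- X9 -> X8 <- X6 <- X5 -> X10
  P2: X3 <- X9 -> X8 <- X6 -> X10
  P3: X3 <- X9 -> X8 <- X10
  P4: X3 <- X6 <- X5 -> X10
  P5: X3 <- X6 -> X10
  P6: X3 <- X6 -> X8 <- X10
Condition 1 (no descendant of X3 in the set): FAILS — X8 is a descendant of X3.
Condition 2 (every backdoor path blocked by {X8, X9}):
  P1: blocked at fork node X9 ∈ conditioning set.
  P2: blocked at fork node X9 ∈ conditioning set.
  P3: blocked at fork node X9 ∈ conditioning set.
  P4: open — no interior node is in the conditioning set.
  P5: open — no interior node is in the conditioning set.
  P6: open — collider(s) X8 are conditioned on (or have a conditioned descendant) and no non-collider on the path is in the set.
{X8, X9} does not satisfy the backdoor criterion.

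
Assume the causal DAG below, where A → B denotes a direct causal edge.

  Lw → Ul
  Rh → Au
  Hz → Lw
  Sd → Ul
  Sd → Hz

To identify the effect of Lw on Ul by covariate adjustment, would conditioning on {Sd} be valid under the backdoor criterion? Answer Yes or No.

Backdoor paths from Lw to Ul (paths whose first edge points into Lw):
  P1: Lw <- Hz <- Sd -> Ul
Condition 1 (no descendant of Lw in the set): holds — descendants of Lw are {Ul}; none are in {Sd}.
Condition 2 (every backdoor path blocked by {Sd}):
  P1: blocked at fork node Sd ∈ conditioning set.
{Sd} satisfies the backdoor criterion.

Yes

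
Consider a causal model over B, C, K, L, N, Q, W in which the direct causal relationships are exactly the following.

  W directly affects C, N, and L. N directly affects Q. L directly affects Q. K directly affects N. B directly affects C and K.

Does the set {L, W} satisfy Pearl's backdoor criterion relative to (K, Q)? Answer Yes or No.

Yes

Backdoor paths from K to Q (paths whose first edge points into K):
  P1: K <- B -> C <- W -> L -> Q
  P2: K <- B -> C <- W -> N -> Q
Condition 1 (no descendant of K in the set): holds — descendants of K are {N, Q}; none are in {L, W}.
Condition 2 (every backdoor path blocked by {L, W}):
  P1: blocked at collider C (neither it nor any descendant is in the conditioning set).
  P2: blocked at collider C (neither it nor any descendant is in the conditioning set).
{L, W} satisfies the backdoor criterion.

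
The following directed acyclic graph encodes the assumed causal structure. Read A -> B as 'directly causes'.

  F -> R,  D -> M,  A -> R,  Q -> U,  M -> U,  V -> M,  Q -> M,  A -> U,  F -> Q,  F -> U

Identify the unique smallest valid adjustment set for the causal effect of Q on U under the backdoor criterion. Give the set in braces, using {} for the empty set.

Variables eligible for adjustment (non-descendants of Q, excluding Q and U): {A, D, F, R, V}.
Backdoor paths from Q to U:
  P1: Q <- F -> R <- A -> U
  P2: Q <- F -> U
The empty set is not sufficient: P2 (Q <- F -> U) has no collider blocking it and no conditioned non-collider, so it is open.
Try {F}:
  P1: blocked at fork node F ∈ conditioning set.
  P2: blocked at fork node F ∈ conditioning set.
{F} contains no descendant of Q and blocks every backdoor path.
No other singleton works — e.g. {A} leaves P2 open — so {F} is the unique smallest valid adjustment set.

{F}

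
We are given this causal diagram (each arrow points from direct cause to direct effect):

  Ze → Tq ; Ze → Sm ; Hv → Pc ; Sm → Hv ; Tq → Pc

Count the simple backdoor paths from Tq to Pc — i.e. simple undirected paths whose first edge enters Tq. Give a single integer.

1

A backdoor path from Tq to Pc is any simple undirected path whose first edge points into Tq (i.e. leaves Tq via a parent).
Parents of Tq: {Ze}.
Enumerating:
  P1: Tq <- Ze -> Sm -> Hv -> Pc
That exhausts the simple backdoor paths. Count: 1.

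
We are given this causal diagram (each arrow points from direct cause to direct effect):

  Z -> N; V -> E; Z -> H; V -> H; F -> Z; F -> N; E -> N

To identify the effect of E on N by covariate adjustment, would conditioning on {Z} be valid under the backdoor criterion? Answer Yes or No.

Backdoor paths from E to N (paths whose first edge points into E):
  P1: E <- V -> H <- Z <- F -> N
  P2: E <- V -> H <- Z -> N
Condition 1 (no descendant of E in the set): holds — descendants of E are {N}; none are in {Z}.
Condition 2 (every backdoor path blocked by {Z}):
  P1: blocked at collider H (neither it nor any descendant is in the conditioning set).
  P2: blocked at collider H (neither it nor any descendant is in the conditioning set).
{Z} satisfies the backdoor criterion.

Yes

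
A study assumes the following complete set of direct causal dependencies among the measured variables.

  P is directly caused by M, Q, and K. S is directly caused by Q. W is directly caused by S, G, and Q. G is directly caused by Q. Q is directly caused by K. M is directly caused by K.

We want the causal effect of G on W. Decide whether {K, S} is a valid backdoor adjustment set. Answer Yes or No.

No

Backdoor paths from G to W (paths whose first edge points into G):
  P1: G <- Q -> S -> W
  P2: G <- Q -> W
Condition 1 (no descendant of G in the set): holds — descendants of G are {W}; none are in {K, S}.
Condition 2 (every backdoor path blocked by {K, S}):
  P1: blocked at chain node S ∈ conditioning set.
  P2: open — no interior node is in the conditioning set.
{K, S} does not satisfy the backdoor criterion.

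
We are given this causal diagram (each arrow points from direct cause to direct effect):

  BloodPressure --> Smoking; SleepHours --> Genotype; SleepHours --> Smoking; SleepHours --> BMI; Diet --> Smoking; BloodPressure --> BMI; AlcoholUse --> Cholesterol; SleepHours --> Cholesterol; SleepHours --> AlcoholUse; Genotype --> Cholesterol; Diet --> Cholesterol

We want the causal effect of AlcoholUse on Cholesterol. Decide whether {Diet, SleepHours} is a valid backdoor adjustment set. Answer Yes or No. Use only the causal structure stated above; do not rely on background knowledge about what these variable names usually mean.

Yes

Backdoor paths from AlcoholUse to Cholesterol (paths whose first edge points into AlcoholUse):
  P1: AlcoholUse <- SleepHours -> Genotype -> Cholesterol
  P2: AlcoholUse <- SleepHours -> Cholesterol
  P3: AlcoholUse <- SleepHours -> Smoking <- Diet -> Cholesterol
  P4: AlcoholUse <- SleepHours -> BMI <- BloodPressure -> Smoking <- Diet -> Cholesterol
Condition 1 (no descendant of AlcoholUse in the set): holds — descendants of AlcoholUse are {Cholesterol}; none are in {Diet, SleepHours}.
Condition 2 (every backdoor path blocked by {Diet, SleepHours}):
  P1: blocked at fork node SleepHours ∈ conditioning set.
  P2: blocked at fork node SleepHours ∈ conditioning set.
  P3: blocked at fork node SleepHours ∈ conditioning set.
  P4: blocked at fork node SleepHours ∈ conditioning set.
{Diet, SleepHours} satisfies the backdoor criterion.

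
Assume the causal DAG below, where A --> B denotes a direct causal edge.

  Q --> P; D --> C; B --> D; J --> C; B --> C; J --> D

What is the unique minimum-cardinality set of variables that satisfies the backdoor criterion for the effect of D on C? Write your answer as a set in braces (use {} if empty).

{B, J}

Variables eligible for adjustment (non-descendants of D, excluding D and C): {B, J, P, Q}.
Backdoor paths from D to C:
  P1: D <- J -> C
  P2: D <- B -> C
The empty set is not sufficient: P1 (D <- J -> C) has no collider blocking it and no conditioned non-collider, so it is open.
Try {B, J}:
  P1: blocked at fork node J ∈ conditioning set.
  P2: blocked at fork node B ∈ conditioning set.
{B, J} contains no descendant of D and blocks every backdoor path.
Every element of {B, J} is needed (dropping B leaves P2 open; dropping J leaves P1 open), so no proper subset is valid.
Among all size-2 subsets of the eligible variables, only {B, J} blocks every backdoor path, so it is the unique smallest valid adjustment set.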